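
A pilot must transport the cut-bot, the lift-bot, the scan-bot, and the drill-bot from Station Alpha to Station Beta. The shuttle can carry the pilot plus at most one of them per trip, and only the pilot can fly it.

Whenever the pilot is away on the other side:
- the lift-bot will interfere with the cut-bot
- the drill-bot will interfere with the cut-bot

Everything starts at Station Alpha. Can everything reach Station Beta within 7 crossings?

No

Counting alone: the pilot can take at most 1 across per trip to Station Beta, so moving all 4 needs at least 4 loaded trips out, with a return between consecutive ones — at least 7 crossings.
The safety rule pushes this higher. Following every safe sequence of crossings, the most of the 4 that can be at Station Beta as the shuttle arrives there on crossing 7 is 3 — never all 4.
So the move cannot be finished within 7 crossings. (The shortest complete plan takes 9:)
1. Pilot goes to Station Beta with the cut-bot.  [Station Alpha: the drill-bot, the lift-bot, the scan-bot | Station Beta: the cut-bot]
2. Pilot goes back to Station Alpha alone.  [Station Alpha: the drill-bot, the lift-bot, the scan-bot | Station Beta: the cut-bot]
3. Pilot goes to Station Beta with the lift-bot.  [Station Alpha: the drill-bot, the scan-bot | Station Beta: the cut-bot, the lift-bot]
4. Pilot goes back to Station Alpha with the cut-bot.  [Station Alpha: the cut-bot, the drill-bot, the scan-bot | Station Beta: the lift-bot]
5. Pilot goes to Station Beta with the drill-bot.  [Station Alpha: the cut-bot, the scan-bot | Station Beta: the drill-bot, the lift-bot]
6. Pilot goes back to Station Alpha alone.  [Station Alpha: the cut-bot, the scan-bot | Station Beta: the drill-bot, the lift-bot]
7. Pilot goes to Station Beta with the scan-bot.  [Station Alpha: the cut-bot | Station Beta: the drill-bot, the lift-bot, the scan-bot]
8. Pilot goes back to Station Alpha alone.  [Station Alpha: the cut-bot | Station Beta: the drill-bot, the lift-bot, the scan-bot]
9. Pilot goes to Station Beta with the cut-bot.  [Station Alpha: — | Station Beta: the cut-bot, the drill-bot, the lift-bot, the scan-bot]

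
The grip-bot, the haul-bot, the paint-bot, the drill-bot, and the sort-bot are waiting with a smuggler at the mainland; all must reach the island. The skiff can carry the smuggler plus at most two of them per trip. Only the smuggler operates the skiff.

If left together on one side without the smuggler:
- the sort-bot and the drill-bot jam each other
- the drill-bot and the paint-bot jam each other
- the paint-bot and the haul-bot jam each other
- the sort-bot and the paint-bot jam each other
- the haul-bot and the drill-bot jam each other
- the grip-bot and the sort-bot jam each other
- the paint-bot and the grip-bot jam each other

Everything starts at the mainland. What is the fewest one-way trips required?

Whatever the first load, the items left behind include a forbidden pair without the smuggler. No opening move is safe, so no plan exists.

impossible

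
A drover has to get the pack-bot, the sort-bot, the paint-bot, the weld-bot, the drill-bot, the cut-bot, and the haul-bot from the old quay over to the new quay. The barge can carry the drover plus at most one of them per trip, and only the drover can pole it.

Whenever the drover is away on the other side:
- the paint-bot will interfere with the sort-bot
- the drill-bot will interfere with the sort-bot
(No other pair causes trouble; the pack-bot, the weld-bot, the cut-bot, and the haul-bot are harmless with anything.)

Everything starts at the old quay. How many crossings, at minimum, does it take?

15

Counting alone: the drover can take at most 1 across per trip to the new quay, so moving all 7 needs at least 7 loaded trips out, with a return between consecutive ones — at least 13 crossings.
The safety rule pushes this higher. Following every safe sequence of crossings, the most of the 7 that can be at the new quay as the barge arrives there on crossing 13 is 6 — never all 7.
So no plan with fewer than 15 crossings exists, and this one achieves 15:
1. Drover goes to the new quay with the sort-bot.  [the old quay: the cut-bot, the drill-bot, the haul-bot, the pack-bot, the paint-bot, the weld-bot | the new quay: the sort-bot]
2. Drover goes back to the old quay alone.  [the old quay: the cut-bot, the drill-bot, the haul-bot, the pack-bot, the paint-bot, the weld-bot | the new quay: the sort-bot]
3. Drover goes to the new quay with the pack-bot.  [the old quay: the cut-bot, the drill-bot, the haul-bot, the paint-bot, the weld-bot | the new quay: the pack-bot, the sort-bot]
4. Drover goes back to the old quay alone.  [the old quay: the cut-bot, the drill-bot, the haul-bot, the paint-bot, the weld-bot | the new quay: the pack-bot, the sort-bot]
5. Drover goes to the new quay with the paint-bot.  [the old quay: the cut-bot, the drill-bot, the haul-bot, the weld-bot | the new quay: the pack-bot, the paint-bot, the sort-bot]
6. Drover goes back to the old quay with the sort-bot.  [the old quay: the cut-bot, the drill-bot, the haul-bot, the sort-bot, the weld-bot | the new quay: the pack-bot, the paint-bot]
7. Drover goes to the new quay with the drill-bot.  [the old quay: the cut-bot, the haul-bot, the sort-bot, the weld-bot | the new quay: the drill-bot, the pack-bot, the paint-bot]
8. Drover goes back to the old quay alone.  [the old quay: the cut-bot, the haul-bot, the sort-bot, the weld-bot | the new quay: the drill-bot, the pack-bot, the paint-bot]
9. Drover goes to the new quay with the weld-bot.  [the old quay: the cut-bot, the haul-bot, the sort-bot | the new quay: the drill-bot, the pack-bot, the paint-bot, the weld-bot]
10. Drover goes back to the old quay alone.  [the old quay: the cut-bot, the haul-bot, the sort-bot | the new quay: the drill-bot, the pack-bot, the paint-bot, the weld-bot]
11. Drover goes to the new quay with the cut-bot.  [the old quay: the haul-bot, the sort-bot | the new quay: the cut-bot, the drill-bot, the pack-bot, the paint-bot, the weld-bot]
12. Drover goes back to the old quay alone.  [the old quay: the haul-bot, the sort-bot | the new quay: the cut-bot, the drill-bot, the pack-bot, the paint-bot, the weld-bot]
13. Drover goes to the new quay with the haul-bot.  [the old quay: the sort-bot | the new quay: the cut-bot, the drill-bot, the haul-bot, the pack-bot, the paint-bot, the weld-bot]
14. Drover goes back to the old quay alone.  [the old quay: the sort-bot | the new quay: the cut-bot, the drill-bot, the haul-bot, the pack-bot, the paint-bot, the weld-bot]
15. Drover goes to the new quay with the sort-bot.  [the old quay: — | the new quay: the cut-bot, the drill-bot, the haul-bot, the pack-bot, the paint-bot, the sort-bot, the weld-bot]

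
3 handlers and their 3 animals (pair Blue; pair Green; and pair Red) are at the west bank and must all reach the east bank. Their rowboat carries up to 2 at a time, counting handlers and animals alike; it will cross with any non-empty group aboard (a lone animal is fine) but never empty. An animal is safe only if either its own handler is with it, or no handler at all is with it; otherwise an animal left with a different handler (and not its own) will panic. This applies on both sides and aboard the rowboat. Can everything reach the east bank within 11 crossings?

Yes — this plan uses 11 crossings (≤ 11):
1. animal Blue and handler Blue cross → the east bank.
2. handler Blue crosses ← the west bank.
3. animal Green and animal Red cross → the east bank.
4. animal Blue crosses ← the west bank.
5. handler Green and handler Red cross → the east bank.
6. animal Green and handler Green cross ← the west bank.
7. handler Blue and handler Green cross → the east bank.
8. animal Red crosses ← the west bank.
9. animal Blue and animal Green cross → the east bank.
10. handler Red crosses ← the west bank.
11. animal Red and handler Red cross → the east bank.

Yes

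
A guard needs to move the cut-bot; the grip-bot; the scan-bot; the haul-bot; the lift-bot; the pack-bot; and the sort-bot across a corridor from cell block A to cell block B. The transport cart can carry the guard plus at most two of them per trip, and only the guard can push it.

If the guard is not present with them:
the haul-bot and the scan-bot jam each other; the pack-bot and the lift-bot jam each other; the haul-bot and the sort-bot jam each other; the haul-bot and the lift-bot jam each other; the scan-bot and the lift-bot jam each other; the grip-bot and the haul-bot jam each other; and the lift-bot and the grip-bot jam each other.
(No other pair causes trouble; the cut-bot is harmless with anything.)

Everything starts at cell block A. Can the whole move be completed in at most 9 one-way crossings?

Counting alone: the guard can take at most 2 across per trip to cell block B, so moving all 7 needs at least 4 loaded trips out, with a return between consecutive ones — at least 7 crossings.
The safety rule pushes this higher. Following every safe sequence of crossings, the most of the 7 that can be at cell block B as the transport cart arrives there on crossings 7, 9 is 5, 6 respectively — never all 7.
So the move cannot be finished within 9 crossings. (The shortest complete plan takes 11:)
1. Guard goes to cell block B with the haul-bot and the lift-bot.  [cell block A: the cut-bot, the grip-bot, the pack-bot, the scan-bot, the sort-bot | cell block B: the haul-bot, the lift-bot]
2. Guard goes back to cell block A with the haul-bot.  [cell block A: the cut-bot, the grip-bot, the haul-bot, the pack-bot, the scan-bot, the sort-bot | cell block B: the lift-bot]
3. Guard goes to cell block B with the cut-bot and the haul-bot.  [cell block A: the grip-bot, the pack-bot, the scan-bot, the sort-bot | cell block B: the cut-bot, the haul-bot, the lift-bot]
4. Guard goes back to cell block A with the haul-bot.  [cell block A: the grip-bot, the haul-bot, the pack-bot, the scan-bot, the sort-bot | cell block B: the cut-bot, the lift-bot]
5. Guard goes to cell block B with the haul-bot and the pack-bot.  [cell block A: the grip-bot, the scan-bot, the sort-bot | cell block B: the cut-bot, the haul-bot, the lift-bot, the pack-bot]
6. Guard goes back to cell block A with the lift-bot.  [cell block A: the grip-bot, the lift-bot, the scan-bot, the sort-bot | cell block B: the cut-bot, the haul-bot, the pack-bot]
7. Guard goes to cell block B with the grip-bot and the scan-bot.  [cell block A: the lift-bot, the sort-bot | cell block B: the cut-bot, the grip-bot, the haul-bot, the pack-bot, the scan-bot]
8. Guard goes back to cell block A with the haul-bot.  [cell block A: the haul-bot, the lift-bot, the sort-bot | cell block B: the cut-bot, the grip-bot, the pack-bot, the scan-bot]
9. Guard goes to cell block B with the haul-bot and the sort-bot.  [cell block A: the lift-bot | cell block B: the cut-bot, the grip-bot, the haul-bot, the pack-bot, the scan-bot, the sort-bot]
10. Guard goes back to cell block A with the haul-bot.  [cell block A: the haul-bot, the lift-bot | cell block B: the cut-bot, the grip-bot, the pack-bot, the scan-bot, the sort-bot]
11. Guard goes to cell block B with the haul-bot and the lift-bot.  [cell block A: — | cell block B: the cut-bot, the grip-bot, the haul-bot, the lift-bot, the pack-bot, the scan-bot, the sort-bot]

No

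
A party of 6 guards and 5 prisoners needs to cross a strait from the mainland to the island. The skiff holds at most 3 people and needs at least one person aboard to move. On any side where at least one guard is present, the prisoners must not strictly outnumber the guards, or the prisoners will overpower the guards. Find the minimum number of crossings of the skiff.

9

Counting alone: each trip to the island takes at most 3 across and each return brings at least 1 back, so after t trips out (and t−1 returns) at most 3t − (t−1) of the 11 are across; that first reaches 11 at t = 5, so at least 9 crossings are needed.
The plan below uses exactly 9 crossings, so it is optimal:
1. 3 prisoners → the island.  (the mainland: 6G 2P; the island: 0G 3P)
2. 1 prisoner ← the mainland.  (the mainland: 6G 3P; the island: 0G 2P)
3. 3 guards → the island.  (the mainland: 3G 3P; the island: 3G 2P)
4. 1 guard ← the mainland.  (the mainland: 4G 3P; the island: 2G 2P)
5. 2 guards and 1 prisoner → the island.  (the mainland: 2G 2P; the island: 4G 3P)
6. 1 guard ← the mainland.  (the mainland: 3G 2P; the island: 3G 3P)
7. 2 guards and 1 prisoner → the island.  (the mainland: 1G 1P; the island: 5G 4P)
8. 1 guard ← the mainland.  (the mainland: 2G 1P; the island: 4G 4P)
9. 2 guards and 1 prisoner → the island.  (the mainland: 0G 0P; the island: 6G 5P)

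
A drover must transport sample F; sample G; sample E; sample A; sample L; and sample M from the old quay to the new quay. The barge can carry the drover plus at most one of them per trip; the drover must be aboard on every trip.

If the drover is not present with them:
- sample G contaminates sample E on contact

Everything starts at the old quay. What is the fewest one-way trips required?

Counting alone: the drover can take at most 1 across per trip to the new quay, so moving all 6 needs at least 6 loaded trips out, with a return between consecutive ones — at least 11 crossings.
The plan below uses exactly 11 crossings, so it is optimal:
1. Drover goes to the new quay with sample G.
2. Drover goes back to the old quay alone.
3. Drover goes to the new quay with sample F.
4. Drover goes back to the old quay alone.
5. Drover goes to the new quay with sample A.
6. Drover goes back to the old quay alone.
7. Drover goes to the new quay with sample L.
8. Drover goes back to the old quay alone.
9. Drover goes to the new quay with sample M.
10. Drover goes back to the old quay alone.
11. Drover goes to the new quay with sample E.

11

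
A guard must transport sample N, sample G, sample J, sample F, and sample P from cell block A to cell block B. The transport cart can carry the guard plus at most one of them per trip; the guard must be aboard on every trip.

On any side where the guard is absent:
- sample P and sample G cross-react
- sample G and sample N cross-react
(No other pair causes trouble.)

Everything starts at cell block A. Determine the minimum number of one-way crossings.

Counting alone: the guard can take at most 1 across per trip to cell block B, so moving all 5 needs at least 5 loaded trips out, with a return between consecutive ones — at least 9 crossings.
The safety rule pushes this higher. Following every safe sequence of crossings, the most of the 5 that can be at cell block B as the transport cart arrives there on crossing 9 is 4 — never all 5.
So no plan with fewer than 11 crossings exists, and this one achieves 11:
1. Guard goes to cell block B with sample G.
2. Guard goes back to cell block A alone.
3. Guard goes to cell block B with sample N.
4. Guard goes back to cell block A with sample G.
5. Guard goes to cell block B with sample P.
6. Guard goes back to cell block A alone.
7. Guard goes to cell block B with sample J.
8. Guard goes back to cell block A alone.
9. Guard goes to cell block B with sample F.
10. Guard goes back to cell block A alone.
11. Guard goes to cell block B with sample G.

11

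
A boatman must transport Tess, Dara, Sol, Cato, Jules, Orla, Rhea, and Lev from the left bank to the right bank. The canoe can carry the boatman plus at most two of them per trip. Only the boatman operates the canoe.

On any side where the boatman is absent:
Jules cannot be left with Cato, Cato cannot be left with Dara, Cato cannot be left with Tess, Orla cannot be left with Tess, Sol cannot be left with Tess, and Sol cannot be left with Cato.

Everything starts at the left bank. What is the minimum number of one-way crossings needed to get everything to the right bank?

Counting alone: the boatman can take at most 2 across per trip to the right bank, so moving all 8 needs at least 4 loaded trips out, with a return between consecutive ones — at least 7 crossings.
The safety rule pushes this higher. Following every safe sequence of crossings, the most of the 8 that can be at the right bank as the canoe arrives there on crossings 7, 9, 11 is 5, 6, 7 respectively — never all 8.
So no plan with fewer than 13 crossings exists, and this one achieves 13:
1. Boatman goes to the right bank with Cato and Tess.
2. Boatman goes back to the left bank with Tess.
3. Boatman goes to the right bank with Dara and Tess.
4. Boatman goes back to the left bank with Cato.
5. Boatman goes to the right bank with Jules and Sol.
6. Boatman goes back to the left bank with Tess.
7. Boatman goes to the right bank with Orla and Tess.
8. Boatman goes back to the left bank with Tess.
9. Boatman goes to the right bank with Rhea and Tess.
10. Boatman goes back to the left bank with Tess.
11. Boatman goes to the right bank with Lev and Tess.
12. Boatman goes back to the left bank with Tess.
13. Boatman goes to the right bank with Cato and Tess.

13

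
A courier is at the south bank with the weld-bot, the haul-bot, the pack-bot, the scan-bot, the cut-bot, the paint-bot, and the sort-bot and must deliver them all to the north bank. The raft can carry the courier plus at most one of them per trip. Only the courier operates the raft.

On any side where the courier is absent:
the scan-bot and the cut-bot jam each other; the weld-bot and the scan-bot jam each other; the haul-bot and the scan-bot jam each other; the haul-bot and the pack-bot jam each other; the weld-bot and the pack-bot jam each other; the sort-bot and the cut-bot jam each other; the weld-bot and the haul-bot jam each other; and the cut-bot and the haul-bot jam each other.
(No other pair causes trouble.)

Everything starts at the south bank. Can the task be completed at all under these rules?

Whatever the first load, the items left behind include a forbidden pair without the courier. No opening move is safe, so no plan exists.

No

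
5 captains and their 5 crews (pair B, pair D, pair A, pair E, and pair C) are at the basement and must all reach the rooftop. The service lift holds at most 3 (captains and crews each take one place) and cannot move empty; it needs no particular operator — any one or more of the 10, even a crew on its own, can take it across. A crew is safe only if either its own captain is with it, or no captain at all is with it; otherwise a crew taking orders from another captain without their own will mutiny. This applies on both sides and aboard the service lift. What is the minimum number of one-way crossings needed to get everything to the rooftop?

Counting alone: each trip to the rooftop takes at most 3 across and each return brings at least 1 back, so after t trips out (and t−1 returns) at most 3t − (t−1) of the 10 are across; that first reaches 10 at t = 5, so at least 9 crossings are needed.
The safety rule pushes this higher. Following every safe sequence of crossings, the most of the 10 that can be at the rooftop as the service lift arrives there on crossing 9 is 9 — never all 10.
So no plan with fewer than 11 crossings exists, and this one achieves 11:
1. captain B and crew B cross → the rooftop.
2. captain B crosses ← the basement.
3. crew A, crew D, and crew E cross → the rooftop.
4. crew B crosses ← the basement.
5. captain A, captain D, and captain E cross → the rooftop.
6. captain D and crew D cross ← the basement.
7. captain B, captain C, and captain D cross → the rooftop.
8. crew A crosses ← the basement.
9. crew B and crew D cross → the rooftop.
10. crew B crosses ← the basement.
11. crew A, crew B, and crew C cross → the rooftop.

11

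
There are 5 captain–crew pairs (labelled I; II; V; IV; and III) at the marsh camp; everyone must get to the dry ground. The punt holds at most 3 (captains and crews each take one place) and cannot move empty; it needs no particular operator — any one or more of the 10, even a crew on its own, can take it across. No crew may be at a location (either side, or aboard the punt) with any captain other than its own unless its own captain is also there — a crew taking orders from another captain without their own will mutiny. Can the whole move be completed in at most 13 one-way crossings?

Yes

Yes — this plan uses 11 crossings (≤ 13):
1. captain I and crew I cross → the dry ground.
2. captain I crosses ← the marsh camp.
3. crew II, crew IV, and crew V cross → the dry ground.
4. crew I crosses ← the marsh camp.
5. captain II, captain IV, and captain V cross → the dry ground.
6. captain II and crew II cross ← the marsh camp.
7. captain I, captain II, and captain III cross → the dry ground.
8. crew V crosses ← the marsh camp.
9. crew I and crew II cross → the dry ground.
10. crew I crosses ← the marsh camp.
11. crew I, crew III, and crew V cross → the dry ground.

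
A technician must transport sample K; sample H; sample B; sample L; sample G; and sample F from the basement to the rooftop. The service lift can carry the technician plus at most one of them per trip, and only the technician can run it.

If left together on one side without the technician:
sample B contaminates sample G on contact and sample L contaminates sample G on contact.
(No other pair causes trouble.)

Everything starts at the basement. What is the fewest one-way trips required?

Counting alone: the technician can take at most 1 across per trip to the rooftop, so moving all 6 needs at least 6 loaded trips out, with a return between consecutive ones — at least 11 crossings.
The safety rule pushes this higher. Following every safe sequence of crossings, the most of the 6 that can be at the rooftop as the service lift arrives there on crossing 11 is 5 — never all 6.
So no plan with fewer than 13 crossings exists, and this one achieves 13:
1. Technician goes to the rooftop with sample G.
2. Technician goes back to the basement alone.
3. Technician goes to the rooftop with sample K.
4. Technician goes back to the basement alone.
5. Technician goes to the rooftop with sample H.
6. Technician goes back to the basement alone.
7. Technician goes to the rooftop with sample B.
8. Technician goes back to the basement with sample G.
9. Technician goes to the rooftop with sample L.
10. Technician goes back to the basement alone.
11. Technician goes to the rooftop with sample F.
12. Technician goes back to the basement alone.
13. Technician goes to the rooftop with sample G.

13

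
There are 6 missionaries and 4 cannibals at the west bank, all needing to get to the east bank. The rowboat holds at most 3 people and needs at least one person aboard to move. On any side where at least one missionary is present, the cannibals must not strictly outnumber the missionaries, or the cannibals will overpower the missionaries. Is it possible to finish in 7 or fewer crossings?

No

Counting alone: each trip to the east bank takes at most 3 across and each return brings at least 1 back, so after t trips out (and t−1 returns) at most 3t − (t−1) of the 10 are across; that first reaches 10 at t = 5, so at least 9 crossings are needed.
Since 7 < 9, 7 crossings cannot be enough. (The shortest complete plan in fact takes 9:)
1. 2 cannibals → the east bank.  (the west bank: 6M 2C; the east bank: 0M 2C)
2. 1 cannibal ← the west bank.  (the west bank: 6M 3C; the east bank: 0M 1C)
3. 3 cannibals → the east bank.  (the west bank: 6M 0C; the east bank: 0M 4C)
4. 1 cannibal ← the west bank.  (the west bank: 6M 1C; the east bank: 0M 3C)
5. 3 missionaries → the east bank.  (the west bank: 3M 1C; the east bank: 3M 3C)
6. 1 cannibal ← the west bank.  (the west bank: 3M 2C; the east bank: 3M 2C)
7. 1 missionary and 2 cannibals → the east bank.  (the west bank: 2M 0C; the east bank: 4M 4C)
8. 1 cannibal ← the west bank.  (the west bank: 2M 1C; the east bank: 4M 3C)
9. 2 missionaries and 1 cannibal → the east bank.  (the west bank: 0M 0C; the east bank: 6M 4C)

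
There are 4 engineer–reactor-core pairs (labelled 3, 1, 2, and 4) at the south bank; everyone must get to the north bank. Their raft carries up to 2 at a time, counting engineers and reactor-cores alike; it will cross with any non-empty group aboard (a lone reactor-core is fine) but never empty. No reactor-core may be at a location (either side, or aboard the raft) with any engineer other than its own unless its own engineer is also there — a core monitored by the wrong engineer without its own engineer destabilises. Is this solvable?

Following every safe sequence of crossings from the start, the most of the 8 that can be at the north bank as the raft arrives there on crossings 1, 3, 5 is 2, 3, 4 respectively; the best ever achieved is 4 of 8.
From crossing 7 on, no configuration arises that was not already reachable earlier: only 44 distinct safe configurations (who is on which side, and where the raft is) can ever be reached, none of them has everyone across, and every continuation just revisits them. So no valid plan exists.

No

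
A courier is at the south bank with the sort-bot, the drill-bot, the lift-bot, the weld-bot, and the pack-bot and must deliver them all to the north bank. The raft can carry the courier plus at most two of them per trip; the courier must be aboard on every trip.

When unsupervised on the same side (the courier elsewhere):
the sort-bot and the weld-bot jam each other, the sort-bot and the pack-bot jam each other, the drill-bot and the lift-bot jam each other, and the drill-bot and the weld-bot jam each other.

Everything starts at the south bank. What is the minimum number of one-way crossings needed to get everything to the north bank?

7

Counting alone: the courier can take at most 2 across per trip to the north bank, so moving all 5 needs at least 3 loaded trips out, with a return between consecutive ones — at least 5 crossings.
The safety rule pushes this higher. Following every safe sequence of crossings, the most of the 5 that can be at the north bank as the raft arrives there on crossing 5 is 4 — never all 5.
So no plan with fewer than 7 crossings exists, and this one achieves 7:
1. Courier goes to the north bank with the drill-bot and the sort-bot.
2. Courier goes back to the south bank alone.
3. Courier goes to the north bank with the lift-bot.
4. Courier goes back to the south bank with the drill-bot.
5. Courier goes to the north bank with the pack-bot and the weld-bot.
6. Courier goes back to the south bank with the sort-bot.
7. Courier goes to the north bank with the drill-bot and the sort-bot.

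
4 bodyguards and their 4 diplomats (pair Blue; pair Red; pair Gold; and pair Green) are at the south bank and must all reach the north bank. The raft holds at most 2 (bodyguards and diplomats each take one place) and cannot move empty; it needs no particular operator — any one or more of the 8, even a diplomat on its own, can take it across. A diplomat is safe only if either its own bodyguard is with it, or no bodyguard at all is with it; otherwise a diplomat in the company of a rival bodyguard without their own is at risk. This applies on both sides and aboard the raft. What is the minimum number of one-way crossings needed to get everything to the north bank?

Following every safe sequence of crossings from the start, the most of the 8 that can be at the north bank as the raft arrives there on crossings 1, 3, 5 is 2, 3, 4 respectively; the best ever achieved is 4 of 8.
From crossing 7 on, no configuration arises that was not already reachable earlier: only 44 distinct safe configurations (who is on which side, and where the raft is) can ever be reached, none of them has everyone across, and every continuation just revisits them. So no valid plan exists.

impossible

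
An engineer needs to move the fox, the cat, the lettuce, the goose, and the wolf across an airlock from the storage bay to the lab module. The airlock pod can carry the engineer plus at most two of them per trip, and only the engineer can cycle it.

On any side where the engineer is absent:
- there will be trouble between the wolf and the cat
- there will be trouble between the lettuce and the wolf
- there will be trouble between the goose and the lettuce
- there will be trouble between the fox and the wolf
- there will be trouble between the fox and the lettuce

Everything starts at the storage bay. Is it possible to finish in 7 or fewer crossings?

Yes

Yes — this plan uses 7 crossings (≤ 7):
1. Engineer goes to the lab module with the lettuce and the wolf.
2. Engineer goes back to the storage bay with the lettuce.
3. Engineer goes to the lab module with the fox and the goose.
4. Engineer goes back to the storage bay with the fox.
5. Engineer goes to the lab module with the cat and the fox.
6. Engineer goes back to the storage bay with the wolf.
7. Engineer goes to the lab module with the lettuce and the wolf.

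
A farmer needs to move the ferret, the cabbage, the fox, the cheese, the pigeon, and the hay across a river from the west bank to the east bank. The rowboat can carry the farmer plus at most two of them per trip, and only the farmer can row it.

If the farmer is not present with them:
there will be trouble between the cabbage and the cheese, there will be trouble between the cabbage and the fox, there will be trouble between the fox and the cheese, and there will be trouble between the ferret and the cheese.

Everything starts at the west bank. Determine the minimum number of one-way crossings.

9

Counting alone: the farmer can take at most 2 across per trip to the east bank, so moving all 6 needs at least 3 loaded trips out, with a return between consecutive ones — at least 5 crossings.
The safety rule pushes this higher. Following every safe sequence of crossings, the most of the 6 that can be at the east bank as the rowboat arrives there on crossings 5, 7 is 4, 5 respectively — never all 6.
So no plan with fewer than 9 crossings exists, and this one achieves 9:
1. Farmer goes to the east bank with the cabbage and the cheese.  [the west bank: the ferret, the fox, the hay, the pigeon | the east bank: the cabbage, the cheese]
2. Farmer goes back to the west bank with the cabbage.  [the west bank: the cabbage, the ferret, the fox, the hay, the pigeon | the east bank: the cheese]
3. Farmer goes to the east bank with the cabbage and the ferret.  [the west bank: the fox, the hay, the pigeon | the east bank: the cabbage, the cheese, the ferret]
4. Farmer goes back to the west bank with the cheese.  [the west bank: the cheese, the fox, the hay, the pigeon | the east bank: the cabbage, the ferret]
5. Farmer goes to the east bank with the fox and the pigeon.  [the west bank: the cheese, the hay | the east bank: the cabbage, the ferret, the fox, the pigeon]
6. Farmer goes back to the west bank with the cabbage.  [the west bank: the cabbage, the cheese, the hay | the east bank: the ferret, the fox, the pigeon]
7. Farmer goes to the east bank with the cabbage and the hay.  [the west bank: the cheese | the east bank: the cabbage, the ferret, the fox, the hay, the pigeon]
8. Farmer goes back to the west bank with the cabbage.  [the west bank: the cabbage, the cheese | the east bank: the ferret, the fox, the hay, the pigeon]
9. Farmer goes to the east bank with the cabbage and the cheese.  [the west bank: — | the east bank: the cabbage, the cheese, the ferret, the fox, the hay, the pigeon]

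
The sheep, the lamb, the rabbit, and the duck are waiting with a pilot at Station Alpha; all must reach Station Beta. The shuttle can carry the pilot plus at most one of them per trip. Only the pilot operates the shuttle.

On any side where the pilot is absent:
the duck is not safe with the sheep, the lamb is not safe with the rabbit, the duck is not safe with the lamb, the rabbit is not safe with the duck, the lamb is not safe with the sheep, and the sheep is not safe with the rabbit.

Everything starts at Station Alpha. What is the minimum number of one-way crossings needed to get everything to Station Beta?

impossible

Whatever the first load, the items left behind include a forbidden pair without the pilot. No opening move is safe, so no plan exists.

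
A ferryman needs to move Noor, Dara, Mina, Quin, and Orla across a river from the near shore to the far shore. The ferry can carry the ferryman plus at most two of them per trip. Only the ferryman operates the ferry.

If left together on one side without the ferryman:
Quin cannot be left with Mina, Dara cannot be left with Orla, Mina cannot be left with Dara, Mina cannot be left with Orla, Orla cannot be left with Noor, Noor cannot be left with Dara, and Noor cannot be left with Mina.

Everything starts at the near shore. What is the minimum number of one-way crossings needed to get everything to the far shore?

impossible

Whatever the first load, the items left behind include a forbidden pair without the ferryman. No opening move is safe, so no plan exists.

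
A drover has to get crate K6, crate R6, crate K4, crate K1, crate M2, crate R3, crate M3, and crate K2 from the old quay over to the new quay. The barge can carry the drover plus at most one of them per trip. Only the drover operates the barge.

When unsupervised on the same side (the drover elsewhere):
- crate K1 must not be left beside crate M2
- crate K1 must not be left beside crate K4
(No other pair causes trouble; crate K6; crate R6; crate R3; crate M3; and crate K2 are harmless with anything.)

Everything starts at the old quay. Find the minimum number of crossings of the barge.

17

Counting alone: the drover can take at most 1 across per trip to the new quay, so moving all 8 needs at least 8 loaded trips out, with a return between consecutive ones — at least 15 crossings.
The safety rule pushes this higher. Following every safe sequence of crossings, the most of the 8 that can be at the new quay as the barge arrives there on crossing 15 is 7 — never all 8.
So no plan with fewer than 17 crossings exists, and this one achieves 17:
1. Drover goes to the new quay with crate K1.
2. Drover goes back to the old quay alone.
3. Drover goes to the new quay with crate K6.
4. Drover goes back to the old quay alone.
5. Drover goes to the new quay with crate R6.
6. Drover goes back to the old quay alone.
7. Drover goes to the new quay with crate K4.
8. Drover goes back to the old quay with crate K1.
9. Drover goes to the new quay with crate M2.
10. Drover goes back to the old quay alone.
11. Drover goes to the new quay with crate R3.
12. Drover goes back to the old quay alone.
13. Drover goes to the new quay with crate M3.
14. Drover goes back to the old quay alone.
15. Drover goes to the new quay with crate K2.
16. Drover goes back to the old quay alone.
17. Drover goes to the new quay with crate K1.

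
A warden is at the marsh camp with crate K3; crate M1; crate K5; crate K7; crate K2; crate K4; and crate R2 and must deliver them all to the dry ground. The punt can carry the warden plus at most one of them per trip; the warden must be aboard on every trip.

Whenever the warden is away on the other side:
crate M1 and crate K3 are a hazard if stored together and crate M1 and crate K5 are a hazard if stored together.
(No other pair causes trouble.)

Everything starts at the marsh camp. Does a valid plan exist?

Yes

1. Warden goes to the dry ground with crate M1.
2. Warden goes back to the marsh camp alone.
3. Warden goes to the dry ground with crate K3.
4. Warden goes back to the marsh camp with crate M1.
5. Warden goes to the dry ground with crate K5.
6. Warden goes back to the marsh camp alone.
7. Warden goes to the dry ground with crate K7.
8. Warden goes back to the marsh camp alone.
9. Warden goes to the dry ground with crate K2.
10. Warden goes back to the marsh camp alone.
11. Warden goes to the dry ground with crate K4.
12. Warden goes back to the marsh camp alone.
13. Warden goes to the dry ground with crate R2.
14. Warden goes back to the marsh camp alone.
15. Warden goes to the dry ground with crate M1.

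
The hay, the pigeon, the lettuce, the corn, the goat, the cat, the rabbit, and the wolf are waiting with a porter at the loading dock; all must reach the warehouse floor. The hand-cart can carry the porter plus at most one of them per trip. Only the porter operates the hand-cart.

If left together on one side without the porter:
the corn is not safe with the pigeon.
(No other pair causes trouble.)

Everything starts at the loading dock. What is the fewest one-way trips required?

15

Counting alone: the porter can take at most 1 across per trip to the warehouse floor, so moving all 8 needs at least 8 loaded trips out, with a return between consecutive ones — at least 15 crossings.
The plan below uses exactly 15 crossings, so it is optimal:
1. Porter goes to the warehouse floor with the pigeon.  [the loading dock: the cat, the corn, the goat, the hay, the lettuce, the rabbit, the wolf | the warehouse floor: the pigeon]
2. Porter goes back to the loading dock alone.  [the loading dock: the cat, the corn, the goat, the hay, the lettuce, the rabbit, the wolf | the warehouse floor: the pigeon]
3. Porter goes to the warehouse floor with the hay.  [the loading dock: the cat, the corn, the goat, the lettuce, the rabbit, the wolf | the warehouse floor: the hay, the pigeon]
4. Porter goes back to the loading dock alone.  [the loading dock: the cat, the corn, the goat, the lettuce, the rabbit, the wolf | the warehouse floor: the hay, the pigeon]
5. Porter goes to the warehouse floor with the lettuce.  [the loading dock: the cat, the corn, the goat, the rabbit, the wolf | the warehouse floor: the hay, the lettuce, the pigeon]
6. Porter goes back to the loading dock alone.  [the loading dock: the cat, the corn, the goat, the rabbit, the wolf | the warehouse floor: the hay, the lettuce, the pigeon]
7. Porter goes to the warehouse floor with the goat.  [the loading dock: the cat, the corn, the rabbit, the wolf | the warehouse floor: the goat, the hay, the lettuce, the pigeon]
8. Porter goes back to the loading dock alone.  [the loading dock: the cat, the corn, the rabbit, the wolf | the warehouse floor: the goat, the hay, the lettuce, the pigeon]
9. Porter goes to the warehouse floor with the cat.  [the loading dock: the corn, the rabbit, the wolf | the warehouse floor: the cat, the goat, the hay, the lettuce, the pigeon]
10. Porter goes back to the loading dock alone.  [the loading dock: the corn, the rabbit, the wolf | the warehouse floor: the cat, the goat, the hay, the lettuce, the pigeon]
11. Porter goes to the warehouse floor with the rabbit.  [the loading dock: the corn, the wolf | the warehouse floor: the cat, the goat, the hay, the lettuce, the pigeon, the rabbit]
12. Porter goes back to the loading dock alone.  [the loading dock: the corn, the wolf | the warehouse floor: the cat, the goat, the hay, the lettuce, the pigeon, the rabbit]
13. Porter goes to the warehouse floor with the wolf.  [the loading dock: the corn | the warehouse floor: the cat, the goat, the hay, the lettuce, the pigeon, the rabbit, the wolf]
14. Porter goes back to the loading dock alone.  [the loading dock: the corn | the warehouse floor: the cat, the goat, the hay, the lettuce, the pigeon, the rabbit, the wolf]
15. Porter goes to the warehouse floor with the corn.  [the loading dock: — | the warehouse floor: the cat, the corn, the goat, the hay, the lettuce, the pigeon, the rabbit, the wolf]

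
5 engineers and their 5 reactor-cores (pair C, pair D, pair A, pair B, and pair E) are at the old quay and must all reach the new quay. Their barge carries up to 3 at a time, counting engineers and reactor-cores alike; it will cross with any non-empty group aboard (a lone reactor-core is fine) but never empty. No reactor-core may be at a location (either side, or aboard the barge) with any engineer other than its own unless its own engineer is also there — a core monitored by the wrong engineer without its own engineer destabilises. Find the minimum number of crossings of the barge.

11

Counting alone: each trip to the new quay takes at most 3 across and each return brings at least 1 back, so after t trips out (and t−1 returns) at most 3t − (t−1) of the 10 are across; that first reaches 10 at t = 5, so at least 9 crossings are needed.
The safety rule pushes this higher. Following every safe sequence of crossings, the most of the 10 that can be at the new quay as the barge arrives there on crossing 9 is 9 — never all 10.
So no plan with fewer than 11 crossings exists, and this one achieves 11:
1. engineer C and reactor-core C cross → the new quay.
2. engineer C crosses ← the old quay.
3. reactor-core A, reactor-core B, and reactor-core D cross → the new quay.
4. reactor-core C crosses ← the old quay.
5. engineer A, engineer B, and engineer D cross → the new quay.
6. engineer D and reactor-core D cross ← the old quay.
7. engineer C, engineer D, and engineer E cross → the new quay.
8. reactor-core A crosses ← the old quay.
9. reactor-core C and reactor-core D cross → the new quay.
10. reactor-core C crosses ← the old quay.
11. reactor-core A, reactor-core C, and reactor-core E cross → the new quay.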